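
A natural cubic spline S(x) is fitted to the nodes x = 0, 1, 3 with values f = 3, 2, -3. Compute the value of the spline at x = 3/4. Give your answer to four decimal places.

2.3320

Write σ_i for S''(x_i). With h_i = 1, 2 and divided differences Δ_i = -1, -5/2, the continuity of S' gives the tridiagonal system
  1·σ_0 + 6·σ_1 + 2·σ_2 = 6(Δ_1 - Δ_0) = -9
Natural end conditions: σ_0 = σ_2 = 0.
Hence σ_0 = 0, σ_1 = -3/2, σ_2 = 0.
On [0, 1], S(x) = 3 - 3/4·x + 0·x² - 1/4·x³.
With x = 3/4: S(3/4) = 597/256.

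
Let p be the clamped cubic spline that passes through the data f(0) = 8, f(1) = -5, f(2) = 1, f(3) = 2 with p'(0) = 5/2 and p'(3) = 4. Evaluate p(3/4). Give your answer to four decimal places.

Let M_i = p''(x_i). Step sizes h_i = 1, 1, 1; slopes of the chords Δ_i = (y_(i+1) - y_i)/h_i = -13, 6, 1.
  1·M_0 + 4·M_1 + 1·M_2 = 6(Δ_1 - Δ_0) = 114
  1·M_1 + 4·M_2 + 1·M_3 = 6(Δ_2 - Δ_1) = -30
Clamped end conditions give two more equations: 2h_0·M_0 + h_0·M_1 = 6(Δ_0 - p'(0)) = -93 and h_2·M_2 + 2h_2·M_3 = 6(p'(3) - Δ_2) = 18.
Forward elimination and back-substitution give M_0 = -366/5, M_1 = 267/5, M_2 = -132/5, M_3 = 111/5.
On [0, 1], p(x) = 8 + 5/2·x - 183/5·x² + 211/10·x³.
With x = 3/4: p(3/4) = -1159/640.

-1.8109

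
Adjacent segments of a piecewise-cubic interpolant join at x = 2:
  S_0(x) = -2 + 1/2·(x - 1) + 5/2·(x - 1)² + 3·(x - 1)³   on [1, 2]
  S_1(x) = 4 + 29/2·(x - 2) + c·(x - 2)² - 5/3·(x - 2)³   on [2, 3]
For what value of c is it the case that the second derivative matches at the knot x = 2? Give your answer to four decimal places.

S_0''(x) = 5 + 18·(x - 1), so S_0''(2) = 23. On the right, S_1''(2) = 2c, so c = 23/2.

11.5000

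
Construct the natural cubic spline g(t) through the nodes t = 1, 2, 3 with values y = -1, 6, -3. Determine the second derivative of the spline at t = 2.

-24

Write m_i for g''(x_i). With h_i = 1, 1 and divided differences Δ_i = 7, -9, the continuity of g' gives the tridiagonal system
  1·m_0 + 4·m_1 + 1·m_2 = 6(Δ_1 - Δ_0) = -96
Natural end conditions: m_0 = m_2 = 0.
Forward elimination and back-substitution give m_0 = 0, m_1 = -24, m_2 = 0.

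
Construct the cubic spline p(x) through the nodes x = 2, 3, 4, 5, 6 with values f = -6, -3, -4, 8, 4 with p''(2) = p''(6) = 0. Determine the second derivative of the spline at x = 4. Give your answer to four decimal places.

30.8571

Write M_i for p''(x_i). With h_i = 1, 1, 1, 1 and divided differences Δ_i = 3, -1, 12, -4, the continuity of p' gives the tridiagonal system
  1·M_0 + 4·M_1 + 1·M_2 = 6(Δ_1 - Δ_0) = -24
  1·M_1 + 4·M_2 + 1·M_3 = 6(Δ_2 - Δ_1) = 78
  1·M_2 + 4·M_3 + 1·M_4 = 6(Δ_3 - Δ_2) = -96
Natural end conditions: M_0 = M_4 = 0.
Forward elimination and back-substitution give M_0 = 0, M_1 = -96/7, M_2 = 216/7, M_3 = -222/7, M_4 = 0.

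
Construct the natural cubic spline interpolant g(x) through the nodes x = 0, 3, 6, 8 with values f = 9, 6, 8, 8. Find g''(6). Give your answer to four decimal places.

-0.7027

Let M_i = g''(x_i). Step sizes h_i = 3, 3, 2; slopes of the chords Δ_i = (y_(i+1) - y_i)/h_i = -1, 2/3, 0.
  3·M_0 + 12·M_1 + 3·M_2 = 6(Δ_1 - Δ_0) = 10
  3·M_1 + 10·M_2 + 2·M_3 = 6(Δ_2 - Δ_1) = -4
Natural end conditions: M_0 = M_3 = 0.
Solving: M_0 = 0, M_1 = 112/111, M_2 = -26/37, M_3 = 0.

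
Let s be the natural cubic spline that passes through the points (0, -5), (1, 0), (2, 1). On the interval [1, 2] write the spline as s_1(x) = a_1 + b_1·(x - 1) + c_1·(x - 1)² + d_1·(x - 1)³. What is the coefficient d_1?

1

Put M_i = s'' at the i-th knot. Here h = (1, 1) and Δ = (5, 1), so the interior equations h_(i-1)·M_(i-1) + 2(h_(i-1)+h_i)·M_i + h_i·M_(i+1) = 6(Δ_i − Δ_(i-1)) read
  1·M_0 + 4·M_1 + 1·M_2 = 6(Δ_1 - Δ_0) = -24
Natural end conditions: M_0 = M_2 = 0.
Solving the tridiagonal system: M_0 = 0, M_1 = -6, M_2 = 0.
On [1, 2], with s_1(x) = a_1 + b_1·(x - 1) + c_1·(x - 1)² + d_1·(x - 1)³: c_1 = M_1/2 = -3, d_1 = (M_2 - M_1)/(6h_1) = 1, b_1 = Δ_1 - h_1(2M_1 + M_2)/6 = 3.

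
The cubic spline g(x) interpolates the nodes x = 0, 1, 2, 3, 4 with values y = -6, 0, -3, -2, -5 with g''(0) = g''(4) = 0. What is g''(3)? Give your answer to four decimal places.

With M_i denoting the second derivative at x_i, h_i = 1, 1, 1, 1, and Δ_i = (y_(i+1) − y_i)/h_i = 6, -3, 1, -3:
  1·M_0 + 4·M_1 + 1·M_2 = 6(Δ_1 - Δ_0) = -54
  1·M_1 + 4·M_2 + 1·M_3 = 6(Δ_2 - Δ_1) = 24
  1·M_2 + 4·M_3 + 1·M_4 = 6(Δ_3 - Δ_2) = -24
Natural end conditions: M_0 = M_4 = 0.
Solving: M_0 = 0, M_1 = -465/28, M_2 = 87/7, M_3 = -255/28, M_4 = 0.

-9.1071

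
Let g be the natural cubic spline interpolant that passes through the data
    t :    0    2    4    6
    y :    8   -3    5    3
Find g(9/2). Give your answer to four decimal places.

5.7906

Write m_i for g''(x_i). With h_i = 2, 2, 2 and divided differences Δ_i = -11/2, 4, -1, the continuity of g' gives the tridiagonal system
  2·m_0 + 8·m_1 + 2·m_2 = 6(Δ_1 - Δ_0) = 57
  2·m_1 + 8·m_2 + 2·m_3 = 6(Δ_2 - Δ_1) = -30
Natural end conditions: m_0 = m_3 = 0.
Solving the tridiagonal system: m_0 = 0, m_1 = 43/5, m_2 = -59/10, m_3 = 0.
On [4, 6], g(t) = 5 + 44/15·(t - 4) - 59/20·(t - 4)² + 59/120·(t - 4)³.
With (t - 4) = 1/2: g(9/2) = 1853/320.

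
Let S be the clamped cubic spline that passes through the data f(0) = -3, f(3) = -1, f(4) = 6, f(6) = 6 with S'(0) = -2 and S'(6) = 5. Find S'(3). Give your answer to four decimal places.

6.9286

Let σ_i = S''(x_i). Step sizes h_i = 3, 1, 2; slopes of the chords Δ_i = (y_(i+1) - y_i)/h_i = 2/3, 7, 0.
  3·σ_0 + 8·σ_1 + 1·σ_2 = 6(Δ_1 - Δ_0) = 38
  1·σ_1 + 6·σ_2 + 2·σ_3 = 6(Δ_2 - Δ_1) = -42
Clamped end conditions give two more equations: 2h_0·σ_0 + h_0·σ_1 = 6(Δ_0 - S'(0)) = 16 and h_2·σ_2 + 2h_2·σ_3 = 6(S'(6) - Δ_2) = 30.
Forward elimination and back-substitution give σ_0 = -13/21, σ_1 = 46/7, σ_2 = -89/7, σ_3 = 97/7.
On [3, 4], S'(x) = b_1 + 2c_1·(x - 3) + 3d_1·(x - 3)² with b_1 = Δ_1 - h_1(2σ_1 + σ_2)/6 = 97/14, c_1 = σ_1/2 = 23/7, d_1 = (σ_2 - σ_1)/(6h_1) = -45/14. So S'(3) = 97/14.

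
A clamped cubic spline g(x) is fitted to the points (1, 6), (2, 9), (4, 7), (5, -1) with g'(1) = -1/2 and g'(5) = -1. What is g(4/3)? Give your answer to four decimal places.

Write σ_i for g''(x_i). With h_i = 1, 2, 1 and divided differences Δ_i = 3, -1, -8, the continuity of g' gives the tridiagonal system
  1·σ_0 + 6·σ_1 + 2·σ_2 = 6(Δ_1 - Δ_0) = -24
  2·σ_1 + 6·σ_2 + 1·σ_3 = 6(Δ_2 - Δ_1) = -42
Clamped end conditions give two more equations: 2h_0·σ_0 + h_0·σ_1 = 6(Δ_0 - g'(1)) = 21 and h_2·σ_2 + 2h_2·σ_3 = 6(g'(5) - Δ_2) = 42.
Solving: σ_0 = 82/7, σ_1 = -17/7, σ_2 = -74/7, σ_3 = 184/7.
On [1, 2], g(x) = 6 - 1/2·(x - 1) + 41/7·(x - 1)² - 33/14·(x - 1)³.
With (x - 1) = 1/3: g(4/3) = 403/63.

6.3968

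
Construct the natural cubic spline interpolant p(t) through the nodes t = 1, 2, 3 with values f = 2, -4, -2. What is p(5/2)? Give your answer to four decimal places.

-3.7500

With M_i denoting the second derivative at x_i, h_i = 1, 1, and Δ_i = (y_(i+1) − y_i)/h_i = -6, 2:
  1·M_0 + 4·M_1 + 1·M_2 = 6(Δ_1 - Δ_0) = 48
Natural end conditions: M_0 = M_2 = 0.
Solving the tridiagonal system: M_0 = 0, M_1 = 12, M_2 = 0.
On [2, 3], p(t) = -4 - 2·(t - 2) + 6·(t - 2)² - 2·(t - 2)³.
With (t - 2) = 1/2: p(5/2) = -15/4.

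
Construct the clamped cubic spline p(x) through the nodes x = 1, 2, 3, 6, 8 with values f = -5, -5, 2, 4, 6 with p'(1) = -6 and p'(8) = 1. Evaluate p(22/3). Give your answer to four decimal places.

Put M_i = p'' at the i-th knot. Here h = (1, 1, 3, 2) and Δ = (0, 7, 2/3, 1), so the interior equations h_(i-1)·M_(i-1) + 2(h_(i-1)+h_i)·M_i + h_i·M_(i+1) = 6(Δ_i − Δ_(i-1)) read
  1·M_0 + 4·M_1 + 1·M_2 = 6(Δ_1 - Δ_0) = 42
  1·M_1 + 8·M_2 + 3·M_3 = 6(Δ_2 - Δ_1) = -38
  3·M_2 + 10·M_3 + 2·M_4 = 6(Δ_3 - Δ_2) = 2
Clamped end conditions give two more equations: 2h_0·M_0 + h_0·M_1 = 6(Δ_0 - p'(1)) = 36 and h_3·M_3 + 2h_3·M_4 = 6(p'(8) - Δ_3) = 0.
Hence M_0 = 1918/141, M_1 = 1240/141, M_2 = -956/141, M_3 = 350/141, M_4 = -175/141.
On [6, 8], p(x) = 4 - 34/141·(x - 6) + 175/141·(x - 6)² - 175/564·(x - 6)³.
With (x - 6) = 4/3: p(22/3) = 19604/3807.

5.1495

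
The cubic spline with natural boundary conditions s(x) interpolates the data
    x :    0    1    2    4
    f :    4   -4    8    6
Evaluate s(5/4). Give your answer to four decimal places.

Write m_i for s''(x_i). With h_i = 1, 1, 2 and divided differences Δ_i = -8, 12, -1, the continuity of s' gives the tridiagonal system
  1·m_0 + 4·m_1 + 1·m_2 = 6(Δ_1 - Δ_0) = 120
  1·m_1 + 6·m_2 + 2·m_3 = 6(Δ_2 - Δ_1) = -78
Natural end conditions: m_0 = m_3 = 0.
Solving the tridiagonal system: m_0 = 0, m_1 = 798/23, m_2 = -432/23, m_3 = 0.
On [1, 2], s(x) = -4 + 82/23·(x - 1) + 399/23·(x - 1)² - 205/23·(x - 1)³.
With (x - 1) = 1/4: s(5/4) = -3185/1472.

-2.1637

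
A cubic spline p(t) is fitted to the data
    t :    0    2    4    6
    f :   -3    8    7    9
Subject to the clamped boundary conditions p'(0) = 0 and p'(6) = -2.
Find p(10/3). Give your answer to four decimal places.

Put σ_i = p'' at the i-th knot. Here h = (2, 2, 2) and Δ = (11/2, -1/2, 1), so the interior equations h_(i-1)·σ_(i-1) + 2(h_(i-1)+h_i)·σ_i + h_i·σ_(i+1) = 6(Δ_i − Δ_(i-1)) read
  2·σ_0 + 8·σ_1 + 2·σ_2 = 6(Δ_1 - Δ_0) = -36
  2·σ_1 + 8·σ_2 + 2·σ_3 = 6(Δ_2 - Δ_1) = 9
Clamped end conditions give two more equations: 2h_0·σ_0 + h_0·σ_1 = 6(Δ_0 - p'(0)) = 33 and h_2·σ_2 + 2h_2·σ_3 = 6(p'(6) - Δ_2) = -18.
Forward elimination and back-substitution give σ_0 = 191/15, σ_1 = -269/30, σ_2 = 77/15, σ_3 = -106/15.
On [2, 4], p(t) = 8 + 113/30·(t - 2) - 269/60·(t - 2)² + 47/40·(t - 2)³.
With (t - 2) = 4/3: p(10/3) = 1058/135.

7.8370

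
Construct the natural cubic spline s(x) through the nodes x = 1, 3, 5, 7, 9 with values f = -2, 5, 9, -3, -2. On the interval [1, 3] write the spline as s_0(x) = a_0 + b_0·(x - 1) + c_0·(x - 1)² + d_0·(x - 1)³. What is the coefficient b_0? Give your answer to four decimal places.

3.2143

Let M_i = s''(x_i). Step sizes h_i = 2, 2, 2, 2; slopes of the chords Δ_i = (y_(i+1) - y_i)/h_i = 7/2, 2, -6, 1/2.
  2·M_0 + 8·M_1 + 2·M_2 = 6(Δ_1 - Δ_0) = -9
  2·M_1 + 8·M_2 + 2·M_3 = 6(Δ_2 - Δ_1) = -48
  2·M_2 + 8·M_3 + 2·M_4 = 6(Δ_3 - Δ_2) = 39
Natural end conditions: M_0 = M_4 = 0.
Forward elimination and back-substitution give M_0 = 0, M_1 = 6/7, M_2 = -111/14, M_3 = 48/7, M_4 = 0.
On [1, 3], with s_0(x) = a_0 + b_0·(x - 1) + c_0·(x - 1)² + d_0·(x - 1)³: c_0 = M_0/2 = 0, d_0 = (M_1 - M_0)/(6h_0) = 1/14, b_0 = Δ_0 - h_0(2M_0 + M_1)/6 = 45/14.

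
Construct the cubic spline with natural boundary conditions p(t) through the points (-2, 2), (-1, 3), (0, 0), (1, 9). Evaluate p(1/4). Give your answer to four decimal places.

Put M_i = p'' at the i-th knot. Here h = (1, 1, 1) and Δ = (1, -3, 9), so the interior equations h_(i-1)·M_(i-1) + 2(h_(i-1)+h_i)·M_i + h_i·M_(i+1) = 6(Δ_i − Δ_(i-1)) read
  1·M_0 + 4·M_1 + 1·M_2 = 6(Δ_1 - Δ_0) = -24
  1·M_1 + 4·M_2 + 1·M_3 = 6(Δ_2 - Δ_1) = 72
Natural end conditions: M_0 = M_3 = 0.
Hence M_0 = 0, M_1 = -56/5, M_2 = 104/5, M_3 = 0.
On [0, 1], p(t) = 0 + 31/15·t + 52/5·t² - 52/15·t³.
With t = 1/4: p(1/4) = 89/80.

1.1125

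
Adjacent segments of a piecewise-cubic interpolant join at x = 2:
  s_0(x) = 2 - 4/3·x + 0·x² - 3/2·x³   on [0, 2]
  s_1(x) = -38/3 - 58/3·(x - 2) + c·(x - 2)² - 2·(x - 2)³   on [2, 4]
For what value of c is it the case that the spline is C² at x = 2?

s_0''(x) = 0 - 9·x, so s_0''(2) = -18. On the right, s_1''(2) = 2c, so c = -9.

-9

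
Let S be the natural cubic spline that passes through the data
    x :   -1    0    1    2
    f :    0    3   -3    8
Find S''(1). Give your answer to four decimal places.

Let m_i = S''(x_i). Step sizes h_i = 1, 1, 1; slopes of the chords Δ_i = (y_(i+1) - y_i)/h_i = 3, -6, 11.
  1·m_0 + 4·m_1 + 1·m_2 = 6(Δ_1 - Δ_0) = -54
  1·m_1 + 4·m_2 + 1·m_3 = 6(Δ_2 - Δ_1) = 102
Natural end conditions: m_0 = m_3 = 0.
Hence m_0 = 0, m_1 = -106/5, m_2 = 154/5, m_3 = 0.

30.8000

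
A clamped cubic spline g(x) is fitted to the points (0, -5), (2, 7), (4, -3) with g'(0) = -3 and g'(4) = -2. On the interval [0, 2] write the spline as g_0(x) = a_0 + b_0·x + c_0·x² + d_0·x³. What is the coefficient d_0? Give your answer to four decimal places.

-3.2500

Put M_i = g'' at the i-th knot. Here h = (2, 2) and Δ = (6, -5), so the interior equations h_(i-1)·M_(i-1) + 2(h_(i-1)+h_i)·M_i + h_i·M_(i+1) = 6(Δ_i − Δ_(i-1)) read
  2·M_0 + 8·M_1 + 2·M_2 = 6(Δ_1 - Δ_0) = -66
Clamped end conditions give two more equations: 2h_0·M_0 + h_0·M_1 = 6(Δ_0 - g'(0)) = 54 and h_1·M_1 + 2h_1·M_2 = 6(g'(4) - Δ_1) = 18.
Hence M_0 = 22, M_1 = -17, M_2 = 13.
On [0, 2], with g_0(x) = a_0 + b_0·x + c_0·x² + d_0·x³: c_0 = M_0/2 = 11, d_0 = (M_1 - M_0)/(6h_0) = -13/4, b_0 = Δ_0 - h_0(2M_0 + M_1)/6 = -3.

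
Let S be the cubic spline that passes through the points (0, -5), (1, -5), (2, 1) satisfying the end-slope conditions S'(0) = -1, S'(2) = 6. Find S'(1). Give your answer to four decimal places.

With M_i denoting the second derivative at x_i, h_i = 1, 1, and Δ_i = (y_(i+1) − y_i)/h_i = 0, 6:
  1·M_0 + 4·M_1 + 1·M_2 = 6(Δ_1 - Δ_0) = 36
Clamped end conditions give two more equations: 2h_0·M_0 + h_0·M_1 = 6(Δ_0 - S'(0)) = 6 and h_1·M_1 + 2h_1·M_2 = 6(S'(2) - Δ_1) = 0.
Forward elimination and back-substitution give M_0 = -5/2, M_1 = 11, M_2 = -11/2.
On [1, 2], S'(x) = b_1 + 2c_1·(x - 1) + 3d_1·(x - 1)² with b_1 = Δ_1 - h_1(2M_1 + M_2)/6 = 13/4, c_1 = M_1/2 = 11/2, d_1 = (M_2 - M_1)/(6h_1) = -11/4. So S'(1) = 13/4.

3.2500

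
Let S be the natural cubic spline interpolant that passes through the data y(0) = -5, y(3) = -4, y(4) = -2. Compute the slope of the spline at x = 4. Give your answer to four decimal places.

2.2083

With σ_i denoting the second derivative at x_i, h_i = 3, 1, and Δ_i = (y_(i+1) − y_i)/h_i = 1/3, 2:
  3·σ_0 + 8·σ_1 + 1·σ_2 = 6(Δ_1 - Δ_0) = 10
Natural end conditions: σ_0 = σ_2 = 0.
Hence σ_0 = 0, σ_1 = 5/4, σ_2 = 0.
On [3, 4], S'(x) = b_1 + 2c_1·(x - 3) + 3d_1·(x - 3)² with b_1 = Δ_1 - h_1(2σ_1 + σ_2)/6 = 19/12, c_1 = σ_1/2 = 5/8, d_1 = (σ_2 - σ_1)/(6h_1) = -5/24. So S'(4) = 53/24.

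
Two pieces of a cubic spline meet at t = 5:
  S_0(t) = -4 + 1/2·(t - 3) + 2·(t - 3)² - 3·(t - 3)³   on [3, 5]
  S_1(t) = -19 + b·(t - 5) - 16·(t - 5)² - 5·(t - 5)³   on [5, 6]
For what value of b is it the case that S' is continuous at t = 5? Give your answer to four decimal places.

-27.5000

S_0'(t) = 1/2 + 4·(t - 3) - 9·(t - 3)², so S_0'(5) = -55/2. On the right, S_1'(5) = b, so b = -55/2.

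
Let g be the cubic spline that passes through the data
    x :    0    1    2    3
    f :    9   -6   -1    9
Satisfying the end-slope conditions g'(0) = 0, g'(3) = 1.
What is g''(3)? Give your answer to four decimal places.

-28.5333

Write M_i for g''(x_i). With h_i = 1, 1, 1 and divided differences Δ_i = -15, 5, 10, the continuity of g' gives the tridiagonal system
  1·M_0 + 4·M_1 + 1·M_2 = 6(Δ_1 - Δ_0) = 120
  1·M_1 + 4·M_2 + 1·M_3 = 6(Δ_2 - Δ_1) = 30
Clamped end conditions give two more equations: 2h_0·M_0 + h_0·M_1 = 6(Δ_0 - g'(0)) = -90 and h_2·M_2 + 2h_2·M_3 = 6(g'(3) - Δ_2) = -54.
Solving the tridiagonal system: M_0 = -1022/15, M_1 = 694/15, M_2 = 46/15, M_3 = -428/15.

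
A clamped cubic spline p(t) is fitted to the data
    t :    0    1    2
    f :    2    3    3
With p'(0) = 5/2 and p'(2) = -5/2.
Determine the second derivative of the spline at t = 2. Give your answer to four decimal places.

Write M_i for p''(x_i). With h_i = 1, 1 and divided differences Δ_i = 1, 0, the continuity of p' gives the tridiagonal system
  1·M_0 + 4·M_1 + 1·M_2 = 6(Δ_1 - Δ_0) = -6
Clamped end conditions give two more equations: 2h_0·M_0 + h_0·M_1 = 6(Δ_0 - p'(0)) = -9 and h_1·M_1 + 2h_1·M_2 = 6(p'(2) - Δ_1) = -15.
Solving: M_0 = -11/2, M_1 = 2, M_2 = -17/2.

-8.5000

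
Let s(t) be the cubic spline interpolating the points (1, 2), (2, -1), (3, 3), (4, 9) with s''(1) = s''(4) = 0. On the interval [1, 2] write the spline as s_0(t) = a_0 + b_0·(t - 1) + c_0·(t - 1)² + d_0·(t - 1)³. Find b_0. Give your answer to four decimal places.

With σ_i denoting the second derivative at x_i, h_i = 1, 1, 1, and Δ_i = (y_(i+1) − y_i)/h_i = -3, 4, 6:
  1·σ_0 + 4·σ_1 + 1·σ_2 = 6(Δ_1 - Δ_0) = 42
  1·σ_1 + 4·σ_2 + 1·σ_3 = 6(Δ_2 - Δ_1) = 12
Natural end conditions: σ_0 = σ_3 = 0.
Forward elimination and back-substitution give σ_0 = 0, σ_1 = 52/5, σ_2 = 2/5, σ_3 = 0.
On [1, 2], with s_0(t) = a_0 + b_0·(t - 1) + c_0·(t - 1)² + d_0·(t - 1)³: c_0 = σ_0/2 = 0, d_0 = (σ_1 - σ_0)/(6h_0) = 26/15, b_0 = Δ_0 - h_0(2σ_0 + σ_1)/6 = -71/15.

-4.7333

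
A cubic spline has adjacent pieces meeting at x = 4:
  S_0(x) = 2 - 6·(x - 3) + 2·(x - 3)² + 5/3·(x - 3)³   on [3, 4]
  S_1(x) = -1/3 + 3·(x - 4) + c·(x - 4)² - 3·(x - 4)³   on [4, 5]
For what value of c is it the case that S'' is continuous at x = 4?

7

S_0''(x) = 4 + 10·(x - 3), so S_0''(4) = 14. On the right, S_1''(4) = 2c, so c = 7.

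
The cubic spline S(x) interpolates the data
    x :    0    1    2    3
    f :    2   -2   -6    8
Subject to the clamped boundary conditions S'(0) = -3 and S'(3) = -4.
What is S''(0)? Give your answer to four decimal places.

3.7333

With M_i denoting the second derivative at x_i, h_i = 1, 1, 1, and Δ_i = (y_(i+1) − y_i)/h_i = -4, -4, 14:
  1·M_0 + 4·M_1 + 1·M_2 = 6(Δ_1 - Δ_0) = 0
  1·M_1 + 4·M_2 + 1·M_3 = 6(Δ_2 - Δ_1) = 108
Clamped end conditions give two more equations: 2h_0·M_0 + h_0·M_1 = 6(Δ_0 - S'(0)) = -6 and h_2·M_2 + 2h_2·M_3 = 6(S'(3) - Δ_2) = -108.
Solving: M_0 = 56/15, M_1 = -202/15, M_2 = 752/15, M_3 = -1186/15.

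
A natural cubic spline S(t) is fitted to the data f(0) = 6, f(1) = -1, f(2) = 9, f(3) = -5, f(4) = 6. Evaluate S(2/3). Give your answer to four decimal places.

-1.1534

Write M_i for S''(x_i). With h_i = 1, 1, 1, 1 and divided differences Δ_i = -7, 10, -14, 11, the continuity of S' gives the tridiagonal system
  1·M_0 + 4·M_1 + 1·M_2 = 6(Δ_1 - Δ_0) = 102
  1·M_1 + 4·M_2 + 1·M_3 = 6(Δ_2 - Δ_1) = -144
  1·M_2 + 4·M_3 + 1·M_4 = 6(Δ_3 - Δ_2) = 150
Natural end conditions: M_0 = M_4 = 0.
Solving: M_0 = 0, M_1 = 282/7, M_2 = -414/7, M_3 = 366/7, M_4 = 0.
On [0, 1], S(t) = 6 - 96/7·t + 0·t² + 47/7·t³.
With t = 2/3: S(2/3) = -218/189.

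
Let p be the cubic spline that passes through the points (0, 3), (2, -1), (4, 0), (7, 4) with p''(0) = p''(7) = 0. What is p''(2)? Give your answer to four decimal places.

Write M_i for p''(x_i). With h_i = 2, 2, 3 and divided differences Δ_i = -2, 1/2, 4/3, the continuity of p' gives the tridiagonal system
  2·M_0 + 8·M_1 + 2·M_2 = 6(Δ_1 - Δ_0) = 15
  2·M_1 + 10·M_2 + 3·M_3 = 6(Δ_2 - Δ_1) = 5
Natural end conditions: M_0 = M_3 = 0.
Forward elimination and back-substitution give M_0 = 0, M_1 = 35/19, M_2 = 5/38, M_3 = 0.

1.8421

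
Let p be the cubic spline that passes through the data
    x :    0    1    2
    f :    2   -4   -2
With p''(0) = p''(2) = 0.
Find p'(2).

Write σ_i for p''(x_i). With h_i = 1, 1 and divided differences Δ_i = -6, 2, the continuity of p' gives the tridiagonal system
  1·σ_0 + 4·σ_1 + 1·σ_2 = 6(Δ_1 - Δ_0) = 48
Natural end conditions: σ_0 = σ_2 = 0.
Solving: σ_0 = 0, σ_1 = 12, σ_2 = 0.
On [1, 2], p'(x) = b_1 + 2c_1·(x - 1) + 3d_1·(x - 1)² with b_1 = Δ_1 - h_1(2σ_1 + σ_2)/6 = -2, c_1 = σ_1/2 = 6, d_1 = (σ_2 - σ_1)/(6h_1) = -2. So p'(2) = 4.

4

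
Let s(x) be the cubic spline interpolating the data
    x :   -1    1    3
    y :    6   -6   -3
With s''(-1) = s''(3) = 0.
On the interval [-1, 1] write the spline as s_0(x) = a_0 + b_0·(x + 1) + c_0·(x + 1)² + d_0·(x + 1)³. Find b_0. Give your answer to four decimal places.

-7.8750

Put M_i = s'' at the i-th knot. Here h = (2, 2) and Δ = (-6, 3/2), so the interior equations h_(i-1)·M_(i-1) + 2(h_(i-1)+h_i)·M_i + h_i·M_(i+1) = 6(Δ_i − Δ_(i-1)) read
  2·M_0 + 8·M_1 + 2·M_2 = 6(Δ_1 - Δ_0) = 45
Natural end conditions: M_0 = M_2 = 0.
Solving the tridiagonal system: M_0 = 0, M_1 = 45/8, M_2 = 0.
On [-1, 1], with s_0(x) = a_0 + b_0·(x + 1) + c_0·(x + 1)² + d_0·(x + 1)³: c_0 = M_0/2 = 0, d_0 = (M_1 - M_0)/(6h_0) = 15/32, b_0 = Δ_0 - h_0(2M_0 + M_1)/6 = -63/8.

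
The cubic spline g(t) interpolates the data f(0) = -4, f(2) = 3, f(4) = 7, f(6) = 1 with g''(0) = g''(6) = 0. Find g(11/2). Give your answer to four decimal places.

Write M_i for g''(x_i). With h_i = 2, 2, 2 and divided differences Δ_i = 7/2, 2, -3, the continuity of g' gives the tridiagonal system
  2·M_0 + 8·M_1 + 2·M_2 = 6(Δ_1 - Δ_0) = -9
  2·M_1 + 8·M_2 + 2·M_3 = 6(Δ_2 - Δ_1) = -30
Natural end conditions: M_0 = M_3 = 0.
Forward elimination and back-substitution give M_0 = 0, M_1 = -1/5, M_2 = -37/10, M_3 = 0.
On [4, 6], g(t) = 7 - 8/15·(t - 4) - 37/20·(t - 4)² + 37/120·(t - 4)³.
With (t - 4) = 3/2: g(11/2) = 197/64.

3.0781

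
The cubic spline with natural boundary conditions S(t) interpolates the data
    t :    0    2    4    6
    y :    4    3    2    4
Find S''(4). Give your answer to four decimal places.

With M_i denoting the second derivative at x_i, h_i = 2, 2, 2, and Δ_i = (y_(i+1) − y_i)/h_i = -1/2, -1/2, 1:
  2·M_0 + 8·M_1 + 2·M_2 = 6(Δ_1 - Δ_0) = 0
  2·M_1 + 8·M_2 + 2·M_3 = 6(Δ_2 - Δ_1) = 9
Natural end conditions: M_0 = M_3 = 0.
Hence M_0 = 0, M_1 = -3/10, M_2 = 6/5, M_3 = 0.

1.2000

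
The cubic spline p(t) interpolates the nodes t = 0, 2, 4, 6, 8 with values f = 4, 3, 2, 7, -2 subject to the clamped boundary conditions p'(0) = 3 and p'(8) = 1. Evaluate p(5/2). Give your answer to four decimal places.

1.9883

Write M_i for p''(x_i). With h_i = 2, 2, 2, 2 and divided differences Δ_i = -1/2, -1/2, 5/2, -9/2, the continuity of p' gives the tridiagonal system
  2·M_0 + 8·M_1 + 2·M_2 = 6(Δ_1 - Δ_0) = 0
  2·M_1 + 8·M_2 + 2·M_3 = 6(Δ_2 - Δ_1) = 18
  2·M_2 + 8·M_3 + 2·M_4 = 6(Δ_3 - Δ_2) = -42
Clamped end conditions give two more equations: 2h_0·M_0 + h_0·M_1 = 6(Δ_0 - p'(0)) = -21 and h_3·M_3 + 2h_3·M_4 = 6(p'(8) - Δ_3) = 33.
Hence M_0 = -299/56, M_1 = 5/28, M_2 = 37/8, M_3 = -271/28, M_4 = 733/56.
On [2, 4], p(t) = 3 - 121/56·(t - 2) + 5/56·(t - 2)² + 83/224·(t - 2)³.
With (t - 2) = 1/2: p(5/2) = 509/256.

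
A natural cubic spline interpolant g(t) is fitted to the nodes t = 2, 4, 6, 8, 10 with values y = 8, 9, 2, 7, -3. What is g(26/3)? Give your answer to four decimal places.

5.5251

With σ_i denoting the second derivative at x_i, h_i = 2, 2, 2, 2, and Δ_i = (y_(i+1) − y_i)/h_i = 1/2, -7/2, 5/2, -5:
  2·σ_0 + 8·σ_1 + 2·σ_2 = 6(Δ_1 - Δ_0) = -24
  2·σ_1 + 8·σ_2 + 2·σ_3 = 6(Δ_2 - Δ_1) = 36
  2·σ_2 + 8·σ_3 + 2·σ_4 = 6(Δ_3 - Δ_2) = -45
Natural end conditions: σ_0 = σ_4 = 0.
Solving the tridiagonal system: σ_0 = 0, σ_1 = -549/112, σ_2 = 213/28, σ_3 = -843/112, σ_4 = 0.
On [8, 10], g(t) = 7 + 1/56·(t - 8) - 843/224·(t - 8)² + 281/448·(t - 8)³.
With (t - 8) = 2/3: g(26/3) = 4177/756.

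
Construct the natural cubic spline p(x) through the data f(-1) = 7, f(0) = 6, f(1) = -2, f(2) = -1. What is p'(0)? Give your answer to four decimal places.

-5.9333

Let m_i = p''(x_i). Step sizes h_i = 1, 1, 1; slopes of the chords Δ_i = (y_(i+1) - y_i)/h_i = -1, -8, 1.
  1·m_0 + 4·m_1 + 1·m_2 = 6(Δ_1 - Δ_0) = -42
  1·m_1 + 4·m_2 + 1·m_3 = 6(Δ_2 - Δ_1) = 54
Natural end conditions: m_0 = m_3 = 0.
Solving the tridiagonal system: m_0 = 0, m_1 = -74/5, m_2 = 86/5, m_3 = 0.
On [0, 1], p'(x) = b_1 + 2c_1·x + 3d_1·x² with b_1 = Δ_1 - h_1(2m_1 + m_2)/6 = -89/15, c_1 = m_1/2 = -37/5, d_1 = (m_2 - m_1)/(6h_1) = 16/3. So p'(0) = -89/15.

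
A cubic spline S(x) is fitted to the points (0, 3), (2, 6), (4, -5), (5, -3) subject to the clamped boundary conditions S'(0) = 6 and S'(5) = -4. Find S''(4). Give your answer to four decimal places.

14.4348

Let m_i = S''(x_i). Step sizes h_i = 2, 2, 1; slopes of the chords Δ_i = (y_(i+1) - y_i)/h_i = 3/2, -11/2, 2.
  2·m_0 + 8·m_1 + 2·m_2 = 6(Δ_1 - Δ_0) = -42
  2·m_1 + 6·m_2 + 1·m_3 = 6(Δ_2 - Δ_1) = 45
Clamped end conditions give two more equations: 2h_0·m_0 + h_0·m_1 = 6(Δ_0 - S'(0)) = -27 and h_2·m_2 + 2h_2·m_3 = 6(S'(5) - Δ_2) = -36.
Forward elimination and back-substitution give m_0 = -61/23, m_1 = -377/46, m_2 = 332/23, m_3 = -580/23.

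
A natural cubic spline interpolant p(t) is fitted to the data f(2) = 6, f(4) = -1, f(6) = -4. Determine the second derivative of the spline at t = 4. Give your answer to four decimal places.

Let σ_i = p''(x_i). Step sizes h_i = 2, 2; slopes of the chords Δ_i = (y_(i+1) - y_i)/h_i = -7/2, -3/2.
  2·σ_0 + 8·σ_1 + 2·σ_2 = 6(Δ_1 - Δ_0) = 12
Natural end conditions: σ_0 = σ_2 = 0.
Solving the tridiagonal system: σ_0 = 0, σ_1 = 3/2, σ_2 = 0.

1.5000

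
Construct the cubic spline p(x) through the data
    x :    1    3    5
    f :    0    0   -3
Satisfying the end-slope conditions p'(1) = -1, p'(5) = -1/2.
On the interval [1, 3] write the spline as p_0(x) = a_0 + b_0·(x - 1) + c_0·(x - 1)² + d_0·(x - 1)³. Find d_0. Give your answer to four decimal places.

-0.4375

With σ_i denoting the second derivative at x_i, h_i = 2, 2, and Δ_i = (y_(i+1) − y_i)/h_i = 0, -3/2:
  2·σ_0 + 8·σ_1 + 2·σ_2 = 6(Δ_1 - Δ_0) = -9
Clamped end conditions give two more equations: 2h_0·σ_0 + h_0·σ_1 = 6(Δ_0 - p'(1)) = 6 and h_1·σ_1 + 2h_1·σ_2 = 6(p'(5) - Δ_1) = 6.
Solving: σ_0 = 11/4, σ_1 = -5/2, σ_2 = 11/4.
On [1, 3], with p_0(x) = a_0 + b_0·(x - 1) + c_0·(x - 1)² + d_0·(x - 1)³: c_0 = σ_0/2 = 11/8, d_0 = (σ_1 - σ_0)/(6h_0) = -7/16, b_0 = Δ_0 - h_0(2σ_0 + σ_1)/6 = -1.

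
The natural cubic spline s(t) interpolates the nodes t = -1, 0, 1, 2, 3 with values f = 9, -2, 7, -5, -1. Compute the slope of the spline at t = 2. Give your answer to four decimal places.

With m_i denoting the second derivative at x_i, h_i = 1, 1, 1, 1, and Δ_i = (y_(i+1) − y_i)/h_i = -11, 9, -12, 4:
  1·m_0 + 4·m_1 + 1·m_2 = 6(Δ_1 - Δ_0) = 120
  1·m_1 + 4·m_2 + 1·m_3 = 6(Δ_2 - Δ_1) = -126
  1·m_2 + 4·m_3 + 1·m_4 = 6(Δ_3 - Δ_2) = 96
Natural end conditions: m_0 = m_4 = 0.
Hence m_0 = 0, m_1 = 300/7, m_2 = -360/7, m_3 = 258/7, m_4 = 0.
On [2, 3], s'(t) = b_3 + 2c_3·(t - 2) + 3d_3·(t - 2)² with b_3 = Δ_3 - h_3(2m_3 + m_4)/6 = -58/7, c_3 = m_3/2 = 129/7, d_3 = (m_4 - m_3)/(6h_3) = -43/7. So s'(2) = -58/7.

-8.2857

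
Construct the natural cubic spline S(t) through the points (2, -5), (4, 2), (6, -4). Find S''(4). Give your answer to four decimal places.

Put m_i = S'' at the i-th knot. Here h = (2, 2) and Δ = (7/2, -3), so the interior equations h_(i-1)·m_(i-1) + 2(h_(i-1)+h_i)·m_i + h_i·m_(i+1) = 6(Δ_i − Δ_(i-1)) read
  2·m_0 + 8·m_1 + 2·m_2 = 6(Δ_1 - Δ_0) = -39
Natural end conditions: m_0 = m_2 = 0.
Solving: m_0 = 0, m_1 = -39/8, m_2 = 0.

-4.8750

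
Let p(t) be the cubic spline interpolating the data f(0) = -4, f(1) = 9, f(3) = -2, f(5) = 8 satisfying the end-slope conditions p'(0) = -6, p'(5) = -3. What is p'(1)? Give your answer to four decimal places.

12.7174

Put M_i = p'' at the i-th knot. Here h = (1, 2, 2) and Δ = (13, -11/2, 5), so the interior equations h_(i-1)·M_(i-1) + 2(h_(i-1)+h_i)·M_i + h_i·M_(i+1) = 6(Δ_i − Δ_(i-1)) read
  1·M_0 + 6·M_1 + 2·M_2 = 6(Δ_1 - Δ_0) = -111
  2·M_1 + 8·M_2 + 2·M_3 = 6(Δ_2 - Δ_1) = 63
Clamped end conditions give two more equations: 2h_0·M_0 + h_0·M_1 = 6(Δ_0 - p'(0)) = 114 and h_2·M_2 + 2h_2·M_3 = 6(p'(5) - Δ_2) = -48.
Solving the tridiagonal system: M_0 = 1761/23, M_1 = -900/23, M_2 = 543/23, M_3 = -1095/46.
On [1, 3], p'(t) = b_1 + 2c_1·(t - 1) + 3d_1·(t - 1)² with b_1 = Δ_1 - h_1(2M_1 + M_2)/6 = 585/46, c_1 = M_1/2 = -450/23, d_1 = (M_2 - M_1)/(6h_1) = 481/92. So p'(1) = 585/46.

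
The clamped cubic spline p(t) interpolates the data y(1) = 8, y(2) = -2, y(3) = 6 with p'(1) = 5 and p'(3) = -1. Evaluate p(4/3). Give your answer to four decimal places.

With σ_i denoting the second derivative at x_i, h_i = 1, 1, and Δ_i = (y_(i+1) − y_i)/h_i = -10, 8:
  1·σ_0 + 4·σ_1 + 1·σ_2 = 6(Δ_1 - Δ_0) = 108
Clamped end conditions give two more equations: 2h_0·σ_0 + h_0·σ_1 = 6(Δ_0 - p'(1)) = -90 and h_1·σ_1 + 2h_1·σ_2 = 6(p'(3) - Δ_1) = -54.
Hence σ_0 = -75, σ_1 = 60, σ_2 = -57.
On [1, 2], p(t) = 8 + 5·(t - 1) - 75/2·(t - 1)² + 45/2·(t - 1)³.
With (t - 1) = 1/3: p(4/3) = 19/3.

6.3333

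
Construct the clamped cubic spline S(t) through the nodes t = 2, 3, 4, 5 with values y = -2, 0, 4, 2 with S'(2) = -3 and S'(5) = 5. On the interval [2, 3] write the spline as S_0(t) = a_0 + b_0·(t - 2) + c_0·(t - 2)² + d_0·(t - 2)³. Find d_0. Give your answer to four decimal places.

-1.4667

Put M_i = S'' at the i-th knot. Here h = (1, 1, 1) and Δ = (2, 4, -2), so the interior equations h_(i-1)·M_(i-1) + 2(h_(i-1)+h_i)·M_i + h_i·M_(i+1) = 6(Δ_i − Δ_(i-1)) read
  1·M_0 + 4·M_1 + 1·M_2 = 6(Δ_1 - Δ_0) = 12
  1·M_1 + 4·M_2 + 1·M_3 = 6(Δ_2 - Δ_1) = -36
Clamped end conditions give two more equations: 2h_0·M_0 + h_0·M_1 = 6(Δ_0 - S'(2)) = 30 and h_2·M_2 + 2h_2·M_3 = 6(S'(5) - Δ_2) = 42.
Forward elimination and back-substitution give M_0 = 194/15, M_1 = 62/15, M_2 = -262/15, M_3 = 446/15.
On [2, 3], with S_0(t) = a_0 + b_0·(t - 2) + c_0·(t - 2)² + d_0·(t - 2)³: c_0 = M_0/2 = 97/15, d_0 = (M_1 - M_0)/(6h_0) = -22/15, b_0 = Δ_0 - h_0(2M_0 + M_1)/6 = -3.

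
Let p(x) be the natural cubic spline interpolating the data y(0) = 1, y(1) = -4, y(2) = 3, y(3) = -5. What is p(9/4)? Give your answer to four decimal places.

Let M_i = p''(x_i). Step sizes h_i = 1, 1, 1; slopes of the chords Δ_i = (y_(i+1) - y_i)/h_i = -5, 7, -8.
  1·M_0 + 4·M_1 + 1·M_2 = 6(Δ_1 - Δ_0) = 72
  1·M_1 + 4·M_2 + 1·M_3 = 6(Δ_2 - Δ_1) = -90
Natural end conditions: M_0 = M_3 = 0.
Hence M_0 = 0, M_1 = 126/5, M_2 = -144/5, M_3 = 0.
On [2, 3], p(x) = 3 + 8/5·(x - 2) - 72/5·(x - 2)² + 24/5·(x - 2)³.
With (x - 2) = 1/4: p(9/4) = 103/40.

2.5750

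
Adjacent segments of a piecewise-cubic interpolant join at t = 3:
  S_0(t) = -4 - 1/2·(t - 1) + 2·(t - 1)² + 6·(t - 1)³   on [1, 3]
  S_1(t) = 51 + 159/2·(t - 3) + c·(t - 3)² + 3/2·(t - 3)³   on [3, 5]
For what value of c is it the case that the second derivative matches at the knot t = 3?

38

S_0''(t) = 4 + 36·(t - 1), so S_0''(3) = 76. On the right, S_1''(3) = 2c, so c = 38.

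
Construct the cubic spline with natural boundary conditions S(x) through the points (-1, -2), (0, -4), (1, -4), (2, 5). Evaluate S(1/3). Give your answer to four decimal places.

-4.6469

With m_i denoting the second derivative at x_i, h_i = 1, 1, 1, and Δ_i = (y_(i+1) − y_i)/h_i = -2, 0, 9:
  1·m_0 + 4·m_1 + 1·m_2 = 6(Δ_1 - Δ_0) = 12
  1·m_1 + 4·m_2 + 1·m_3 = 6(Δ_2 - Δ_1) = 54
Natural end conditions: m_0 = m_3 = 0.
Solving the tridiagonal system: m_0 = 0, m_1 = -2/5, m_2 = 68/5, m_3 = 0.
On [0, 1], S(x) = -4 - 32/15·x - 1/5·x² + 7/3·x³.
With x = 1/3: S(1/3) = -1882/405.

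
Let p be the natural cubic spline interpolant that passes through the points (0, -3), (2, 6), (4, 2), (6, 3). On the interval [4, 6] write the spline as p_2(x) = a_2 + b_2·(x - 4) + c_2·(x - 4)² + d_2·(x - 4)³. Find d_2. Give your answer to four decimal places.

Put M_i = p'' at the i-th knot. Here h = (2, 2, 2) and Δ = (9/2, -2, 1/2), so the interior equations h_(i-1)·M_(i-1) + 2(h_(i-1)+h_i)·M_i + h_i·M_(i+1) = 6(Δ_i − Δ_(i-1)) read
  2·M_0 + 8·M_1 + 2·M_2 = 6(Δ_1 - Δ_0) = -39
  2·M_1 + 8·M_2 + 2·M_3 = 6(Δ_2 - Δ_1) = 15
Natural end conditions: M_0 = M_3 = 0.
Hence M_0 = 0, M_1 = -57/10, M_2 = 33/10, M_3 = 0.
On [4, 6], with p_2(x) = a_2 + b_2·(x - 4) + c_2·(x - 4)² + d_2·(x - 4)³: c_2 = M_2/2 = 33/20, d_2 = (M_3 - M_2)/(6h_2) = -11/40, b_2 = Δ_2 - h_2(2M_2 + M_3)/6 = -17/10.

-0.2750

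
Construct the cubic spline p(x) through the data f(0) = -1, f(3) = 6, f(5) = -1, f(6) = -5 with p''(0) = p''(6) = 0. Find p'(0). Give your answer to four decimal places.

4.1548

Put M_i = p'' at the i-th knot. Here h = (3, 2, 1) and Δ = (7/3, -7/2, -4), so the interior equations h_(i-1)·M_(i-1) + 2(h_(i-1)+h_i)·M_i + h_i·M_(i+1) = 6(Δ_i − Δ_(i-1)) read
  3·M_0 + 10·M_1 + 2·M_2 = 6(Δ_1 - Δ_0) = -35
  2·M_1 + 6·M_2 + 1·M_3 = 6(Δ_2 - Δ_1) = -3
Natural end conditions: M_0 = M_3 = 0.
Hence M_0 = 0, M_1 = -51/14, M_2 = 5/7, M_3 = 0.
On [0, 3], p'(x) = b_0 + 2c_0·x + 3d_0·x² with b_0 = Δ_0 - h_0(2M_0 + M_1)/6 = 349/84, c_0 = M_0/2 = 0, d_0 = (M_1 - M_0)/(6h_0) = -17/84. So p'(0) = 349/84.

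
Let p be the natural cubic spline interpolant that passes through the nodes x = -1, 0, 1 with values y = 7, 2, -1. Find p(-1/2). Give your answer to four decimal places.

4.3125

With M_i denoting the second derivative at x_i, h_i = 1, 1, and Δ_i = (y_(i+1) − y_i)/h_i = -5, -3:
  1·M_0 + 4·M_1 + 1·M_2 = 6(Δ_1 - Δ_0) = 12
Natural end conditions: M_0 = M_2 = 0.
Forward elimination and back-substitution give M_0 = 0, M_1 = 3, M_2 = 0.
On [-1, 0], p(x) = 7 - 11/2·(x + 1) + 0·(x + 1)² + 1/2·(x + 1)³.
With (x + 1) = 1/2: p(-1/2) = 69/16.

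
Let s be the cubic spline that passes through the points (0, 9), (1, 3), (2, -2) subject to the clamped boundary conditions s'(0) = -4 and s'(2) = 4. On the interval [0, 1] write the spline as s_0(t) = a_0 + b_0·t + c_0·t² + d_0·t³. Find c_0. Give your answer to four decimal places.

-1.7500

Put σ_i = s'' at the i-th knot. Here h = (1, 1) and Δ = (-6, -5), so the interior equations h_(i-1)·σ_(i-1) + 2(h_(i-1)+h_i)·σ_i + h_i·σ_(i+1) = 6(Δ_i − Δ_(i-1)) read
  1·σ_0 + 4·σ_1 + 1·σ_2 = 6(Δ_1 - Δ_0) = 6
Clamped end conditions give two more equations: 2h_0·σ_0 + h_0·σ_1 = 6(Δ_0 - s'(0)) = -12 and h_1·σ_1 + 2h_1·σ_2 = 6(s'(2) - Δ_1) = 54.
Solving the tridiagonal system: σ_0 = -7/2, σ_1 = -5, σ_2 = 59/2.
On [0, 1], with s_0(t) = a_0 + b_0·t + c_0·t² + d_0·t³: c_0 = σ_0/2 = -7/4, d_0 = (σ_1 - σ_0)/(6h_0) = -1/4, b_0 = Δ_0 - h_0(2σ_0 + σ_1)/6 = -4.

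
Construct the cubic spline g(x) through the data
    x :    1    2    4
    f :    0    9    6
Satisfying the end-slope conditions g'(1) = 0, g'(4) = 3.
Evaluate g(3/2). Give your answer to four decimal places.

Let M_i = g''(x_i). Step sizes h_i = 1, 2; slopes of the chords Δ_i = (y_(i+1) - y_i)/h_i = 9, -3/2.
  1·M_0 + 6·M_1 + 2·M_2 = 6(Δ_1 - Δ_0) = -63
Clamped end conditions give two more equations: 2h_0·M_0 + h_0·M_1 = 6(Δ_0 - g'(1)) = 54 and h_1·M_1 + 2h_1·M_2 = 6(g'(4) - Δ_1) = 27.
Solving the tridiagonal system: M_0 = 77/2, M_1 = -23, M_2 = 73/4.
On [1, 2], g(x) = 0 + 0·(x - 1) + 77/4·(x - 1)² - 41/4·(x - 1)³.
With (x - 1) = 1/2: g(3/2) = 113/32.

3.5313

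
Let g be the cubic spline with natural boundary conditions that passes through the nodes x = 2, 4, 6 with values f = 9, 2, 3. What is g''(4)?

3

Write m_i for g''(x_i). With h_i = 2, 2 and divided differences Δ_i = -7/2, 1/2, the continuity of g' gives the tridiagonal system
  2·m_0 + 8·m_1 + 2·m_2 = 6(Δ_1 - Δ_0) = 24
Natural end conditions: m_0 = m_2 = 0.
Forward elimination and back-substitution give m_0 = 0, m_1 = 3, m_2 = 0.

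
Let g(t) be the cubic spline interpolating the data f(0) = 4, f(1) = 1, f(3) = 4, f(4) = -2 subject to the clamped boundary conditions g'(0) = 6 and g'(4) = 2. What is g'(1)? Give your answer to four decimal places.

Put M_i = g'' at the i-th knot. Here h = (1, 2, 1) and Δ = (-3, 3/2, -6), so the interior equations h_(i-1)·M_(i-1) + 2(h_(i-1)+h_i)·M_i + h_i·M_(i+1) = 6(Δ_i − Δ_(i-1)) read
  1·M_0 + 6·M_1 + 2·M_2 = 6(Δ_1 - Δ_0) = 27
  2·M_1 + 6·M_2 + 1·M_3 = 6(Δ_2 - Δ_1) = -45
Clamped end conditions give two more equations: 2h_0·M_0 + h_0·M_1 = 6(Δ_0 - g'(0)) = -54 and h_2·M_2 + 2h_2·M_3 = 6(g'(4) - Δ_2) = 48.
Solving the tridiagonal system: M_0 = -247/7, M_1 = 116/7, M_2 = -130/7, M_3 = 233/7.
On [1, 3], g'(t) = b_1 + 2c_1·(t - 1) + 3d_1·(t - 1)² with b_1 = Δ_1 - h_1(2M_1 + M_2)/6 = -47/14, c_1 = M_1/2 = 58/7, d_1 = (M_2 - M_1)/(6h_1) = -41/14. So g'(1) = -47/14.

-3.3571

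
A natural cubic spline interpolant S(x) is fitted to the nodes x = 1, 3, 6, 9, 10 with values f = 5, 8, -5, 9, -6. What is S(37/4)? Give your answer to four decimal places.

Let M_i = S''(x_i). Step sizes h_i = 2, 3, 3, 1; slopes of the chords Δ_i = (y_(i+1) - y_i)/h_i = 3/2, -13/3, 14/3, -15.
  2·M_0 + 10·M_1 + 3·M_2 = 6(Δ_1 - Δ_0) = -35
  3·M_1 + 12·M_2 + 3·M_3 = 6(Δ_2 - Δ_1) = 54
  3·M_2 + 8·M_3 + 1·M_4 = 6(Δ_3 - Δ_2) = -118
Natural end conditions: M_0 = M_4 = 0.
Forward elimination and back-substitution give M_0 = 0, M_1 = -1801/266, M_2 = 1450/133, M_3 = -5011/266, M_4 = 0.
On [9, 10], S(x) = 9 - 6959/798·(x - 9) - 5011/532·(x - 9)² + 5011/1596·(x - 9)³.
With (x - 9) = 1/4: S(37/4) = 30547/4864.

6.2802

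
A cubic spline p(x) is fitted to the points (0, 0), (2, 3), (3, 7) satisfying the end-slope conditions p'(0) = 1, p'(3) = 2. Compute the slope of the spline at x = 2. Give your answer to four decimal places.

Write M_i for p''(x_i). With h_i = 2, 1 and divided differences Δ_i = 3/2, 4, the continuity of p' gives the tridiagonal system
  2·M_0 + 6·M_1 + 1·M_2 = 6(Δ_1 - Δ_0) = 15
Clamped end conditions give two more equations: 2h_0·M_0 + h_0·M_1 = 6(Δ_0 - p'(0)) = 3 and h_1·M_1 + 2h_1·M_2 = 6(p'(3) - Δ_1) = -12.
Forward elimination and back-substitution give M_0 = -17/12, M_1 = 13/3, M_2 = -49/6.
On [2, 3], p'(x) = b_1 + 2c_1·(x - 2) + 3d_1·(x - 2)² with b_1 = Δ_1 - h_1(2M_1 + M_2)/6 = 47/12, c_1 = M_1/2 = 13/6, d_1 = (M_2 - M_1)/(6h_1) = -25/12. So p'(2) = 47/12.

3.9167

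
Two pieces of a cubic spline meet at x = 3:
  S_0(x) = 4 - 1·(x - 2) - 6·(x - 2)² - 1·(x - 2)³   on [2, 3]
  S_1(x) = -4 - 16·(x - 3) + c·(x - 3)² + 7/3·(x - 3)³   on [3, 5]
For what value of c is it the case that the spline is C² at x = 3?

S_0''(x) = -12 - 6·(x - 2), so S_0''(3) = -18. On the right, S_1''(3) = 2c, so c = -9.

-9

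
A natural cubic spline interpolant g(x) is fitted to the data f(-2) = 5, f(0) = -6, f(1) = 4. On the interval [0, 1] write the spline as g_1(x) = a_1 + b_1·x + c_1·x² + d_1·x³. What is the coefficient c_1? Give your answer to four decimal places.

7.7500

Put m_i = g'' at the i-th knot. Here h = (2, 1) and Δ = (-11/2, 10), so the interior equations h_(i-1)·m_(i-1) + 2(h_(i-1)+h_i)·m_i + h_i·m_(i+1) = 6(Δ_i − Δ_(i-1)) read
  2·m_0 + 6·m_1 + 1·m_2 = 6(Δ_1 - Δ_0) = 93
Natural end conditions: m_0 = m_2 = 0.
Solving the tridiagonal system: m_0 = 0, m_1 = 31/2, m_2 = 0.
On [0, 1], with g_1(x) = a_1 + b_1·x + c_1·x² + d_1·x³: c_1 = m_1/2 = 31/4, d_1 = (m_2 - m_1)/(6h_1) = -31/12, b_1 = Δ_1 - h_1(2m_1 + m_2)/6 = 29/6.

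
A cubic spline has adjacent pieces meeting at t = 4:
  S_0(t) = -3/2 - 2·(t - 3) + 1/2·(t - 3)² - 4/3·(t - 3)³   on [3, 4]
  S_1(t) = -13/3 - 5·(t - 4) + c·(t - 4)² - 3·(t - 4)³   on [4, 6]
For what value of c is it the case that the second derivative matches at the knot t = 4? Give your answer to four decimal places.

-3.5000

S_0''(t) = 1 - 8·(t - 3), so S_0''(4) = -7. On the right, S_1''(4) = 2c, so c = -7/2.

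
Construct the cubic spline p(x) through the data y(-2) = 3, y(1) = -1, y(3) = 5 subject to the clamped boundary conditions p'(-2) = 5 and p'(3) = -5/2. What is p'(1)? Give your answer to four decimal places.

Write M_i for p''(x_i). With h_i = 3, 2 and divided differences Δ_i = -4/3, 3, the continuity of p' gives the tridiagonal system
  3·M_0 + 10·M_1 + 2·M_2 = 6(Δ_1 - Δ_0) = 26
Clamped end conditions give two more equations: 2h_0·M_0 + h_0·M_1 = 6(Δ_0 - p'(-2)) = -38 and h_1·M_1 + 2h_1·M_2 = 6(p'(3) - Δ_1) = -33.
Hence M_0 = -313/30, M_1 = 41/5, M_2 = -247/20.
On [1, 3], p'(x) = b_1 + 2c_1·(x - 1) + 3d_1·(x - 1)² with b_1 = Δ_1 - h_1(2M_1 + M_2)/6 = 33/20, c_1 = M_1/2 = 41/10, d_1 = (M_2 - M_1)/(6h_1) = -137/80. So p'(1) = 33/20.

1.6500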